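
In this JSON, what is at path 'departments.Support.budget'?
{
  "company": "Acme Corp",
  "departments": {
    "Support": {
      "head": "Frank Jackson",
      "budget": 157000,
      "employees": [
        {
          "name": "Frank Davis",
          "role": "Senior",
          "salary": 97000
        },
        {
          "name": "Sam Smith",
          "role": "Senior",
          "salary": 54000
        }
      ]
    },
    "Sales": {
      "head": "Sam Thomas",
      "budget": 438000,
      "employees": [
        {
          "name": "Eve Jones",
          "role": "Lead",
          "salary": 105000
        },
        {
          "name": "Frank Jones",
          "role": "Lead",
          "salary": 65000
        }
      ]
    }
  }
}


Path: departments.Support.budget

Navigate:
  -> departments
  -> Support
  -> budget = 157000

157000


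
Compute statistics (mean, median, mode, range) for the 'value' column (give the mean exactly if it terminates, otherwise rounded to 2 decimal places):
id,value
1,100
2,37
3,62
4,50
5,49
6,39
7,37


Data: [100, 37, 62, 50, 49, 39, 37]
Count: 7
Sum: 374
Mean: 374/7 ≈ 53.43 (rounded to 2 decimal places)
Sorted: [37, 37, 39, 49, 50, 62, 100]
Median: 49.0
Mode: 37 (2 times)
Range: 100 - 37 = 63
Min: 37, Max: 100

mean≈53.43, median=49.0, mode=37, range=63


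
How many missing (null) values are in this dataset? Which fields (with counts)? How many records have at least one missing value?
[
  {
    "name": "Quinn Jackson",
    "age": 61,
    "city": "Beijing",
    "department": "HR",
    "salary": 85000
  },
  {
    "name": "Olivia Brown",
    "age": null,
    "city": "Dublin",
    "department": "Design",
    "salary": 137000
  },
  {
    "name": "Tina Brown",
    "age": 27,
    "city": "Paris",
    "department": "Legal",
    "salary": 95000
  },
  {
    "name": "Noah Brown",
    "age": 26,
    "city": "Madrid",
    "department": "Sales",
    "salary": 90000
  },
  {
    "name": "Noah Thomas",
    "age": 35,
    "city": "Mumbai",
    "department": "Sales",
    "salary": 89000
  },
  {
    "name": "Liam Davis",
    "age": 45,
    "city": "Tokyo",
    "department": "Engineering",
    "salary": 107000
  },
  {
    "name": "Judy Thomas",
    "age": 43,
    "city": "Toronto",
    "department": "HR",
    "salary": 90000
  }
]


Checking for missing (null) values in 7 records:

  Quinn Jackson: complete
  Olivia Brown: age
  Tina Brown: complete
  Noah Brown: complete
  Noah Thomas: complete
  Liam Davis: complete
  Judy Thomas: complete

Per field:
  name: 0 missing
  age: 1 missing
  city: 0 missing
  department: 0 missing
  salary: 0 missing

Total missing values: 1
Records with any missing: 1

1 missing values (age: 1); 1 incomplete records


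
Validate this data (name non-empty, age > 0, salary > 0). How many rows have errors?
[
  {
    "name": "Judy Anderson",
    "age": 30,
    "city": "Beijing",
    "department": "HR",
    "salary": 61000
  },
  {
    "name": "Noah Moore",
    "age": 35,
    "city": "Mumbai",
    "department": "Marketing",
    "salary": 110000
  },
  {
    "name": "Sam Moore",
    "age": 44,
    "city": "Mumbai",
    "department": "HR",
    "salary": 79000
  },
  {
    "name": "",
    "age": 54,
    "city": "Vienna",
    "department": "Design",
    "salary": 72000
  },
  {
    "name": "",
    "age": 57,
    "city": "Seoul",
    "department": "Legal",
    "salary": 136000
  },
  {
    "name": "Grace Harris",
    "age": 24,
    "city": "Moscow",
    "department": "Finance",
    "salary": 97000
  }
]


Validating 6 records:
Rules: name non-empty, age > 0, salary > 0

  Row 1 (Judy Anderson): OK
  Row 2 (Noah Moore): OK
  Row 3 (Sam Moore): OK
  Row 4 (???): empty name
  Row 5 (???): empty name
  Row 6 (Grace Harris): OK

Total errors: 2

2 errors


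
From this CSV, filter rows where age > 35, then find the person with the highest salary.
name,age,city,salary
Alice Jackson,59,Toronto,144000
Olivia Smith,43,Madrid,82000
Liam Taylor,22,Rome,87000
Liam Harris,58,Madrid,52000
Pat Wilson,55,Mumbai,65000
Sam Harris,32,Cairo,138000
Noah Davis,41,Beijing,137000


Filter: age > 35
Sort by: salary (descending)

Filtered records (5):
  Alice Jackson, age 59, salary $144000
  Noah Davis, age 41, salary $137000
  Olivia Smith, age 43, salary $82000
  Pat Wilson, age 55, salary $65000
  Liam Harris, age 58, salary $52000

Highest salary: Alice Jackson ($144000)

Alice Jackson


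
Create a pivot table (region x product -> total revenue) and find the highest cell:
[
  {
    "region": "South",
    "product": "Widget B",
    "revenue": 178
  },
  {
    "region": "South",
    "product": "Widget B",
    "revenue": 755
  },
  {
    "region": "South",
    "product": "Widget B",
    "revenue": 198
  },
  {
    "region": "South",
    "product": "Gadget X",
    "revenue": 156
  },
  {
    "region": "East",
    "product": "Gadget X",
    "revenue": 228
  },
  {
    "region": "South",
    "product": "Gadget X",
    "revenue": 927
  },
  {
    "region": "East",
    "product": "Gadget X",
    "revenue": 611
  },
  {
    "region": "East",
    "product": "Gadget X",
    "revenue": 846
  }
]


Pivot: region (rows) x product (columns) -> total revenue

     Gadget X      Widget B    
East          1685             0  
South         1083          1131  

Highest: East / Gadget X = $1685

East / Gadget X = $1685


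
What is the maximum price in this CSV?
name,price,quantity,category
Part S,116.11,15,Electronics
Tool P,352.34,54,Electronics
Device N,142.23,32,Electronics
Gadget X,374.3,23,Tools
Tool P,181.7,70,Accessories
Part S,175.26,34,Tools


Computing maximum price:
Values: [116.11, 352.34, 142.23, 374.3, 181.7, 175.26]
Max = 374.3

374.3


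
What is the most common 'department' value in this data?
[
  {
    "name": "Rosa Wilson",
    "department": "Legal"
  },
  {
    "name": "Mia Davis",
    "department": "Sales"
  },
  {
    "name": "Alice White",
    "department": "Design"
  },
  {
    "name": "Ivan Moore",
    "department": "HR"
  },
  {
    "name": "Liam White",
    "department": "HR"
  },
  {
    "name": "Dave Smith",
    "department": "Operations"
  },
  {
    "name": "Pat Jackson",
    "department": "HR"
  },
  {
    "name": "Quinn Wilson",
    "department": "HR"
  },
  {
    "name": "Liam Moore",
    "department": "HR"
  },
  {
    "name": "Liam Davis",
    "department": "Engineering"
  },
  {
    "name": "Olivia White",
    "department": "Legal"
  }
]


Counting 'department' values across 11 records:

  HR: 5 #####
  Legal: 2 ##
  Sales: 1 #
  Design: 1 #
  Operations: 1 #
  Engineering: 1 #

Most common: HR (5 times)

HR (5 times)


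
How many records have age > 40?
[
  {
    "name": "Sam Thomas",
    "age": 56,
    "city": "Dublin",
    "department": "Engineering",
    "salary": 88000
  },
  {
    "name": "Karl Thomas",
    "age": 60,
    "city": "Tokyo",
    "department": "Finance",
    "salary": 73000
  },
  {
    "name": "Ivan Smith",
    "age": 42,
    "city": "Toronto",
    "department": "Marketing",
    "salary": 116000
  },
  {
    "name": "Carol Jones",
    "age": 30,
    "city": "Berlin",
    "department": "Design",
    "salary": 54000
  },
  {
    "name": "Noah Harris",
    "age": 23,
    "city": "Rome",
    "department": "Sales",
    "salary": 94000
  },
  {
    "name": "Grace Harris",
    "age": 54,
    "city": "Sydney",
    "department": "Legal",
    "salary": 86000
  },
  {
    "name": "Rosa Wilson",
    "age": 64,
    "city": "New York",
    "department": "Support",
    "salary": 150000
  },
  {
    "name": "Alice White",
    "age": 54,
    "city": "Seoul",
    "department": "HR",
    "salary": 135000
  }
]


Data: 8 records
Condition: age > 40

Checking each record:
  Sam Thomas: 56 MATCH
  Karl Thomas: 60 MATCH
  Ivan Smith: 42 MATCH
  Carol Jones: 30
  Noah Harris: 23
  Grace Harris: 54 MATCH
  Rosa Wilson: 64 MATCH
  Alice White: 54 MATCH

Count: 6

6


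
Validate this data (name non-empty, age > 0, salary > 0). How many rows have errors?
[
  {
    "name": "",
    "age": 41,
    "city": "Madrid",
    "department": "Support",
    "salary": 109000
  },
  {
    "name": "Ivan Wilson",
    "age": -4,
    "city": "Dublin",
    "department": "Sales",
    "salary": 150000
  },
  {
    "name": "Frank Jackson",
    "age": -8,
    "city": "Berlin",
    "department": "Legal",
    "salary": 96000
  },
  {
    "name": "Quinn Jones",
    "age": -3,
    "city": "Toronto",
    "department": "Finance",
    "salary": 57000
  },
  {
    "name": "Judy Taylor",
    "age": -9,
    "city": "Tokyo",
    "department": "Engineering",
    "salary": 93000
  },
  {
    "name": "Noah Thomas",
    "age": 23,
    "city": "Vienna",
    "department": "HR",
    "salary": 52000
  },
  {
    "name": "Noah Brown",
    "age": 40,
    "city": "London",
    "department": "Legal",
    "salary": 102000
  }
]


Validating 7 records:
Rules: name non-empty, age > 0, salary > 0

  Row 1 (???): empty name
  Row 2 (Ivan Wilson): negative age: -4
  Row 3 (Frank Jackson): negative age: -8
  Row 4 (Quinn Jones): negative age: -3
  Row 5 (Judy Taylor): negative age: -9
  Row 6 (Noah Thomas): OK
  Row 7 (Noah Brown): OK

Total errors: 5

5 errors


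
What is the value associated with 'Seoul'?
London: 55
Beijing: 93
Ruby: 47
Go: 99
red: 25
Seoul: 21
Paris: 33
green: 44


Looking up key 'Seoul'
Value: 21

21


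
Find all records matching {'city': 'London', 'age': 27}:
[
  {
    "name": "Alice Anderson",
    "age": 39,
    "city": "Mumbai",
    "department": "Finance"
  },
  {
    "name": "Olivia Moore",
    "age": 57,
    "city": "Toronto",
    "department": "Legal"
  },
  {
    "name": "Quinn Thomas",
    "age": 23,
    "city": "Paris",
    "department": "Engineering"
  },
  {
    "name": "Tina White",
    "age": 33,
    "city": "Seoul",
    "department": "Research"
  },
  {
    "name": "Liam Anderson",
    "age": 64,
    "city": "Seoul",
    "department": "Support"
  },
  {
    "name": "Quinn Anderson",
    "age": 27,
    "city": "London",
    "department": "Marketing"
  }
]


Search criteria: {'city': 'London', 'age': 27}

Checking 6 records:
  Alice Anderson: {city: Mumbai, age: 39}
  Olivia Moore: {city: Toronto, age: 57}
  Quinn Thomas: {city: Paris, age: 23}
  Tina White: {city: Seoul, age: 33}
  Liam Anderson: {city: Seoul, age: 64}
  Quinn Anderson: {city: London, age: 27} <-- MATCH

Matches: ["Quinn Anderson"]

["Quinn Anderson"]


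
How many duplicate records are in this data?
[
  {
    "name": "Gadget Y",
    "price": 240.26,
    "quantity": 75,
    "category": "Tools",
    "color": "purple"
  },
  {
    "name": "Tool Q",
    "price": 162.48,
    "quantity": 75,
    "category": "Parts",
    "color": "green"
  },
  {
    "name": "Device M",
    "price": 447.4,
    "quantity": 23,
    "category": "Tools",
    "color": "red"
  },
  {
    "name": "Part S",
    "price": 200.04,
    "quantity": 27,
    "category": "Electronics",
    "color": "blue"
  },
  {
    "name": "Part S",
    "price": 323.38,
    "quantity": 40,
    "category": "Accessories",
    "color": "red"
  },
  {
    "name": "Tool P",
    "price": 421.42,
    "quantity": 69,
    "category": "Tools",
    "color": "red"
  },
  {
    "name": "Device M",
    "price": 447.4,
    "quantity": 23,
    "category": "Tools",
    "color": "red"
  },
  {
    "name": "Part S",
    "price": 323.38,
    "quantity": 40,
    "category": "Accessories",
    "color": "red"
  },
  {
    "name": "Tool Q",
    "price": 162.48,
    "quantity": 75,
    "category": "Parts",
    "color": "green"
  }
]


Checking 9 records for duplicates:

  Row 1: Gadget Y ($240.26, qty 75)
  Row 2: Tool Q ($162.48, qty 75)
  Row 3: Device M ($447.4, qty 23)
  Row 4: Part S ($200.04, qty 27)
  Row 5: Part S ($323.38, qty 40)
  Row 6: Tool P ($421.42, qty 69)
  Row 7: Device M ($447.4, qty 23) <-- DUPLICATE
  Row 8: Part S ($323.38, qty 40) <-- DUPLICATE
  Row 9: Tool Q ($162.48, qty 75) <-- DUPLICATE

Duplicates found: 3
Unique records: 6

3 duplicates, 6 unique


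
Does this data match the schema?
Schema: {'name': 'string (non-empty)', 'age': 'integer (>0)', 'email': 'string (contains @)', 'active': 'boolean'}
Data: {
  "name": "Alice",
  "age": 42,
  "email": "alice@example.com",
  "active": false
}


Validating each field against schema:
  name: OK (non-empty string)
  age: OK (positive integer)
  email: OK (string with @)
  active: OK (boolean)

Result: VALID

VALID


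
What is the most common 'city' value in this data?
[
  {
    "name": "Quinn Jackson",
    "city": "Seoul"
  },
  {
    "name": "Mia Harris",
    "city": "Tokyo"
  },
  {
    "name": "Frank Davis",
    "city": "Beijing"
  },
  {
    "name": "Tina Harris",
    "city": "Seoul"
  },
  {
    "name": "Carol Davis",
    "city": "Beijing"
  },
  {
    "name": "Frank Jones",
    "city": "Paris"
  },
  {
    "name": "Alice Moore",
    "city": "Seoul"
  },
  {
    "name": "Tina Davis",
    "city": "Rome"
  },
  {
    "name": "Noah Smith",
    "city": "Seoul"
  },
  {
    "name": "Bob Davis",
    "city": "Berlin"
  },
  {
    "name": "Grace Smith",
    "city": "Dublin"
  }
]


Counting 'city' values across 11 records:

  Seoul: 4 ####
  Beijing: 2 ##
  Tokyo: 1 #
  Paris: 1 #
  Rome: 1 #
  Berlin: 1 #
  Dublin: 1 #

Most common: Seoul (4 times)

Seoul (4 times)


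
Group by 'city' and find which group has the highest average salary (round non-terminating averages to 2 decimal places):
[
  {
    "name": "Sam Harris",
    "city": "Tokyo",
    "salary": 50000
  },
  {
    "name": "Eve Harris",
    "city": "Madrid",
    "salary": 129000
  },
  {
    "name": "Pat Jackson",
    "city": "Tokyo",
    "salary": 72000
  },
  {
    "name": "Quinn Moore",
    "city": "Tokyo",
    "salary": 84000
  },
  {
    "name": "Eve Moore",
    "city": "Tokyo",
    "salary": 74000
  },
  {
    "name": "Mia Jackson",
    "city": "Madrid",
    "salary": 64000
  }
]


Group by: city

Groups:
  Madrid: 2 people, avg salary = 193000/2 = $96500
  Tokyo: 4 people, avg salary = 280000/4 = $70000

Highest average salary: Madrid ($96500)

Madrid ($96500)


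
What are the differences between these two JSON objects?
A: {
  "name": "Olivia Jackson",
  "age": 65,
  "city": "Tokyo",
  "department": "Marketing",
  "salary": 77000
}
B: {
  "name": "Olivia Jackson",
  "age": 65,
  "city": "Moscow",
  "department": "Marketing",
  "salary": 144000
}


Comparing each field (in key order):
  name: same
  age: same
  city: DIFFERENT
  department: same
  salary: DIFFERENT
Differences:
  city: Tokyo -> Moscow
  salary: 77000 -> 144000

2 field(s) changed

2 changes: city, salary


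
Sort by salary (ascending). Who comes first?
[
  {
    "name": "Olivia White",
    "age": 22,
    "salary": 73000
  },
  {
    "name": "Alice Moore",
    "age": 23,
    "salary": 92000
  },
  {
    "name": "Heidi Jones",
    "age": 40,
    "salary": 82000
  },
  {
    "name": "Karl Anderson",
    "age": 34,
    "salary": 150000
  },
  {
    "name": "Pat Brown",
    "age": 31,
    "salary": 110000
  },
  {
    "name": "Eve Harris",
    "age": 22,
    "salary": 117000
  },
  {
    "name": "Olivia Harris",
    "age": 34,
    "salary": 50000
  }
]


Sort by: salary (ascending)

Sorted order:
  1. Olivia Harris (salary = 50000)
  2. Olivia White (salary = 73000)
  3. Heidi Jones (salary = 82000)
  4. Alice Moore (salary = 92000)
  5. Pat Brown (salary = 110000)
  6. Eve Harris (salary = 117000)
  7. Karl Anderson (salary = 150000)

First: Olivia Harris

Olivia Harris


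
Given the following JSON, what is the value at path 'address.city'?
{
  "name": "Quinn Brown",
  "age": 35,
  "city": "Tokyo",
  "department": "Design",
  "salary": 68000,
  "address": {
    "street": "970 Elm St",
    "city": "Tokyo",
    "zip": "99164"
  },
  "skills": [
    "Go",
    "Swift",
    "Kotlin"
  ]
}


Query: address.city
Path: address -> city
Value: Tokyo

Tokyo


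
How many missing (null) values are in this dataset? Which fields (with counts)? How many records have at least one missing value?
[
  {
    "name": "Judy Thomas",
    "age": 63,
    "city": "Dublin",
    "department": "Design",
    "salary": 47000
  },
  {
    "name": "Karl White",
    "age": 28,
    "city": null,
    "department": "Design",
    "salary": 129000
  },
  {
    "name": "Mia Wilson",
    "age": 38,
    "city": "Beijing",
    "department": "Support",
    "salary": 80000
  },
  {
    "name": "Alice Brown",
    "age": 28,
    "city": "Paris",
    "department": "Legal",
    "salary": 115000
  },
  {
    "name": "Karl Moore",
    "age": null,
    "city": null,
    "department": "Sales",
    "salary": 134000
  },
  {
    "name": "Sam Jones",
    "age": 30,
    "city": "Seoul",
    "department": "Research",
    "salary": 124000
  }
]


Checking for missing (null) values in 6 records:

  Judy Thomas: complete
  Karl White: city
  Mia Wilson: complete
  Alice Brown: complete
  Karl Moore: age, city
  Sam Jones: complete

Per field:
  name: 0 missing
  age: 1 missing
  city: 2 missing
  department: 0 missing
  salary: 0 missing

Total missing values: 3
Records with any missing: 2

3 missing values (age: 1, city: 2); 2 incomplete records


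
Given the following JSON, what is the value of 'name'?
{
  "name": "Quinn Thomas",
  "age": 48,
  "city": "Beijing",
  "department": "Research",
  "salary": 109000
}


Looking up field 'name'
Value: Quinn Thomas

Quinn Thomas


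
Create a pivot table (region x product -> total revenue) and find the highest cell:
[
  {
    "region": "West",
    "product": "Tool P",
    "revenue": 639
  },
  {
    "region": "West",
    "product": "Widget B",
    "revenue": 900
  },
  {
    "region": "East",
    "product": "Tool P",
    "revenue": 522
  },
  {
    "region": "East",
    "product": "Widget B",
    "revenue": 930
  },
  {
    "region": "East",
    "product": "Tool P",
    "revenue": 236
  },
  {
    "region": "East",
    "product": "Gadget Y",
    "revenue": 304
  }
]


Pivot: region (rows) x product (columns) -> total revenue

     Gadget Y      Tool P        Widget B    
East           304           758           930  
West             0           639           900  

Highest: East / Widget B = $930

East / Widget B = $930


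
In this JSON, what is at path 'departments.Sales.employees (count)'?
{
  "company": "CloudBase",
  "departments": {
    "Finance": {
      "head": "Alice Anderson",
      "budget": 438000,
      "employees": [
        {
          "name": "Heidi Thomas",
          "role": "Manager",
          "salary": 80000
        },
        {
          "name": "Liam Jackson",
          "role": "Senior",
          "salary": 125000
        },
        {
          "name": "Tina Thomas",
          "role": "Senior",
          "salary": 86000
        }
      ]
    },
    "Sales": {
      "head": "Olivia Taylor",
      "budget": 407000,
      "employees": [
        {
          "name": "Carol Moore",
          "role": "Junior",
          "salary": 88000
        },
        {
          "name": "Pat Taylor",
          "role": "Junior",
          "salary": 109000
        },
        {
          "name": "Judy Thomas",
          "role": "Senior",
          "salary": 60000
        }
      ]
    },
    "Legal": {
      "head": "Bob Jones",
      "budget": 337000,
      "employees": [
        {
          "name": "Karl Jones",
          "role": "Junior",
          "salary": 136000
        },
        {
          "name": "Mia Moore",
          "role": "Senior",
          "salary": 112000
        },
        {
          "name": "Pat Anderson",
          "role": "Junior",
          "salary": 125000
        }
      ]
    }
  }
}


Path: departments.Sales.employees (count)

Navigate:
  -> departments
  -> Sales
  -> employees (array, length 3)

3


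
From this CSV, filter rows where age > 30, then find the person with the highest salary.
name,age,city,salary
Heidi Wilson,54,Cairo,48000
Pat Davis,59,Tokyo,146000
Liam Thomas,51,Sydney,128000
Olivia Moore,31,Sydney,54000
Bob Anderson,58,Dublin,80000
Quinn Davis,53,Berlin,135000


Filter: age > 30
Sort by: salary (descending)

Filtered records (6):
  Pat Davis, age 59, salary $146000
  Quinn Davis, age 53, salary $135000
  Liam Thomas, age 51, salary $128000
  Bob Anderson, age 58, salary $80000
  Olivia Moore, age 31, salary $54000
  Heidi Wilson, age 54, salary $48000

Highest salary: Pat Davis ($146000)

Pat Davis


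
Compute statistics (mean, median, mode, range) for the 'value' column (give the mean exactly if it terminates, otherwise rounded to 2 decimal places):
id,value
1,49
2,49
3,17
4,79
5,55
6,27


Data: [49, 49, 17, 79, 55, 27]
Count: 6
Sum: 276
Mean: 276/6 = 46
Sorted: [17, 27, 49, 49, 55, 79]
Median: 49.0
Mode: 49 (2 times)
Range: 79 - 17 = 62
Min: 17, Max: 79

mean=46, median=49.0, mode=49, range=62


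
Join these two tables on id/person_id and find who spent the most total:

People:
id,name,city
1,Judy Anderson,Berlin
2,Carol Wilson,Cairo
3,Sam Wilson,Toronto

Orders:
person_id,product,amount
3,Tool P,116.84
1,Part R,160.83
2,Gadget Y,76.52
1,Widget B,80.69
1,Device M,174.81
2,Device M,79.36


Join on: people.id = orders.person_id

Joined rows:
  Sam Wilson (Toronto) bought Tool P for $116.84
  Judy Anderson (Berlin) bought Part R for $160.83
  Carol Wilson (Cairo) bought Gadget Y for $76.52
  Judy Anderson (Berlin) bought Widget B for $80.69
  Judy Anderson (Berlin) bought Device M for $174.81
  Carol Wilson (Cairo) bought Device M for $79.36

Total per person:
  Judy Anderson: $416.33
  Carol Wilson: $155.88
  Sam Wilson: $116.84

Top spender: Judy Anderson ($416.33)

Judy Anderson ($416.33)


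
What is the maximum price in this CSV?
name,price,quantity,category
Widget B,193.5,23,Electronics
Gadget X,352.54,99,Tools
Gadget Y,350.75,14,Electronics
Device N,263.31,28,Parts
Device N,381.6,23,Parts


Computing maximum price:
Values: [193.5, 352.54, 350.75, 263.31, 381.6]
Max = 381.6

381.6


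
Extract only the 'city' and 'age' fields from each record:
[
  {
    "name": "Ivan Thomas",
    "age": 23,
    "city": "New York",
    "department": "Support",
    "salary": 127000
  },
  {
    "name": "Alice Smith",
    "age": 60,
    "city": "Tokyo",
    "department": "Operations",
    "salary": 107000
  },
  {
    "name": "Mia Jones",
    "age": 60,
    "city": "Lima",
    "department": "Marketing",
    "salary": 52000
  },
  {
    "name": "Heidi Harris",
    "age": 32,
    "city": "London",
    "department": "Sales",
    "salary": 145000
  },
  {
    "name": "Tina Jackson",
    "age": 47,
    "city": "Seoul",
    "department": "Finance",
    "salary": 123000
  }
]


Original: 5 records with fields: name, age, city, department, salary
Keep: ['city', 'age']
Drop: ['name', 'department', 'salary']
Result: 5 records, 2 fields each

[
  {
    "city": "New York",
    "age": 23
  },
  {
    "city": "Tokyo",
    "age": 60
  },
  {
    "city": "Lima",
    "age": 60
  },
  {
    "city": "London",
    "age": 32
  },
  {
    "city": "Seoul",
    "age": 47
  }
]


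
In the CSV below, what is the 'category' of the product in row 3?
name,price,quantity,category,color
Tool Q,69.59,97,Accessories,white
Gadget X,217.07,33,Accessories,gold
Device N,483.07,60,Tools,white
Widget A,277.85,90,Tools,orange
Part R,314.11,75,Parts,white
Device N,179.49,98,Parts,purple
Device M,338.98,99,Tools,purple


Query: Row 3 ('Device N'), column 'category'
Value: Tools

Tools


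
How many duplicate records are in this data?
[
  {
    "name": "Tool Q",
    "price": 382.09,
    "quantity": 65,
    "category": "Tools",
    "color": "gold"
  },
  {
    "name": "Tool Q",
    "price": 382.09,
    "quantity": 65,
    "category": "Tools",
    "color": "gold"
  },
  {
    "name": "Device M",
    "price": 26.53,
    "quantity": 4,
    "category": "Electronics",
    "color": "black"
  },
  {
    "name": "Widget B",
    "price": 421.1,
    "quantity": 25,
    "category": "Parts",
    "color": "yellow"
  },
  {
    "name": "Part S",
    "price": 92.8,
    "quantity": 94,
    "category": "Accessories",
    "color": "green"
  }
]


Checking 5 records for duplicates:

  Row 1: Tool Q ($382.09, qty 65)
  Row 2: Tool Q ($382.09, qty 65) <-- DUPLICATE
  Row 3: Device M ($26.53, qty 4)
  Row 4: Widget B ($421.1, qty 25)
  Row 5: Part S ($92.8, qty 94)

Duplicates found: 1
Unique records: 4

1 duplicates, 4 unique


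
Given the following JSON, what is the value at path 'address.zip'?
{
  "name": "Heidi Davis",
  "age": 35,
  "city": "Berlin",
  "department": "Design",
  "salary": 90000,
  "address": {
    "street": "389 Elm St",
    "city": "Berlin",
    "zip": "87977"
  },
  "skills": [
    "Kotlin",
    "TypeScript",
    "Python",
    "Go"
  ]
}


Query: address.zip
Path: address -> zip
Value: 87977

87977


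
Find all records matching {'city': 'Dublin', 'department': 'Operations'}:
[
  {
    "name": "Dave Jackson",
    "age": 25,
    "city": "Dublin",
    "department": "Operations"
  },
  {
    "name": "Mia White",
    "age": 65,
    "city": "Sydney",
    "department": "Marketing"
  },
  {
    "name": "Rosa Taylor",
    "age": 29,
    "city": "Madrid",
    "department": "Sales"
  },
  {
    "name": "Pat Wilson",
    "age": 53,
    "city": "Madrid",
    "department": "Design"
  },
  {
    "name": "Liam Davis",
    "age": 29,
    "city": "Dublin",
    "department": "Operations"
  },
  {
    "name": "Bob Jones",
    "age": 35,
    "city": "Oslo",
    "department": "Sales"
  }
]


Search criteria: {'city': 'Dublin', 'department': 'Operations'}

Checking 6 records:
  Dave Jackson: {city: Dublin, department: Operations} <-- MATCH
  Mia White: {city: Sydney, department: Marketing}
  Rosa Taylor: {city: Madrid, department: Sales}
  Pat Wilson: {city: Madrid, department: Design}
  Liam Davis: {city: Dublin, department: Operations} <-- MATCH
  Bob Jones: {city: Oslo, department: Sales}

Matches: ["Dave Jackson", "Liam Davis"]

["Dave Jackson", "Liam Davis"]


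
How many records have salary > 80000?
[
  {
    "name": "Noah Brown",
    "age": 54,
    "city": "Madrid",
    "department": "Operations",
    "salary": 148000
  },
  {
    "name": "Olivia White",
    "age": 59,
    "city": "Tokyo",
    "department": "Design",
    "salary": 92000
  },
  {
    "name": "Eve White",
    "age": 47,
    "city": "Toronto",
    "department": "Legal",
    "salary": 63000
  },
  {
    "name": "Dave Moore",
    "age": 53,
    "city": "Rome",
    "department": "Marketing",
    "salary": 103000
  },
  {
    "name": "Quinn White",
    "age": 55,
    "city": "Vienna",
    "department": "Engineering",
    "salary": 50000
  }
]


Data: 5 records
Condition: salary > 80000

Checking each record:
  Noah Brown: 148000 MATCH
  Olivia White: 92000 MATCH
  Eve White: 63000
  Dave Moore: 103000 MATCH
  Quinn White: 50000

Count: 3

3


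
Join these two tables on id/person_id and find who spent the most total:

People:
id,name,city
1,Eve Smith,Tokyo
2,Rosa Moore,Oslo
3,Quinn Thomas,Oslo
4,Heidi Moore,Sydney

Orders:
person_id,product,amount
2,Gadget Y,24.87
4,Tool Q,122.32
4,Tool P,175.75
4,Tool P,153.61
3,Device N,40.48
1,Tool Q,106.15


Join on: people.id = orders.person_id

Joined rows:
  Rosa Moore (Oslo) bought Gadget Y for $24.87
  Heidi Moore (Sydney) bought Tool Q for $122.32
  Heidi Moore (Sydney) bought Tool P for $175.75
  Heidi Moore (Sydney) bought Tool P for $153.61
  Quinn Thomas (Oslo) bought Device N for $40.48
  Eve Smith (Tokyo) bought Tool Q for $106.15

Total per person:
  Heidi Moore: $451.68
  Eve Smith: $106.15
  Quinn Thomas: $40.48
  Rosa Moore: $24.87

Top spender: Heidi Moore ($451.68)

Heidi Moore ($451.68)


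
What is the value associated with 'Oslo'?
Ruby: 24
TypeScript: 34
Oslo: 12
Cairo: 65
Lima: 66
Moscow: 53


Looking up key 'Oslo'
Value: 12

12


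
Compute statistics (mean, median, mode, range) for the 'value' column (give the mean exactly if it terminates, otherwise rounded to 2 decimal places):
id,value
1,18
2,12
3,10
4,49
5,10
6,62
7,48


Data: [18, 12, 10, 49, 10, 62, 48]
Count: 7
Sum: 209
Mean: 209/7 ≈ 29.86 (rounded to 2 decimal places)
Sorted: [10, 10, 12, 18, 48, 49, 62]
Median: 18.0
Mode: 10 (2 times)
Range: 62 - 10 = 52
Min: 10, Max: 62

mean≈29.86, median=18.0, mode=10, range=52


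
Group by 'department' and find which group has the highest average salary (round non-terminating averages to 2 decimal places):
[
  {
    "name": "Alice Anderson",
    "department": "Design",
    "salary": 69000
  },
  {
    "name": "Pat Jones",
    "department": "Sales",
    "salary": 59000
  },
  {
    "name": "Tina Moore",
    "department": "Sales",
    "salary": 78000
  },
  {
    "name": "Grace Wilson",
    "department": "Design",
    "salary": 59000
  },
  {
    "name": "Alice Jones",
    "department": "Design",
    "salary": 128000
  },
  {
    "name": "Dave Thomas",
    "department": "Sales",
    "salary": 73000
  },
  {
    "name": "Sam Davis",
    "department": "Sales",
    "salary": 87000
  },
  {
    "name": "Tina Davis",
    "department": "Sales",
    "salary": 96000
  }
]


Group by: department

Groups:
  Design: 3 people, avg salary = 256000/3 ≈ $85333.33
  Sales: 5 people, avg salary = 393000/5 = $78600

Highest average salary: Design (≈$85333.33)

Design (≈$85333.33)


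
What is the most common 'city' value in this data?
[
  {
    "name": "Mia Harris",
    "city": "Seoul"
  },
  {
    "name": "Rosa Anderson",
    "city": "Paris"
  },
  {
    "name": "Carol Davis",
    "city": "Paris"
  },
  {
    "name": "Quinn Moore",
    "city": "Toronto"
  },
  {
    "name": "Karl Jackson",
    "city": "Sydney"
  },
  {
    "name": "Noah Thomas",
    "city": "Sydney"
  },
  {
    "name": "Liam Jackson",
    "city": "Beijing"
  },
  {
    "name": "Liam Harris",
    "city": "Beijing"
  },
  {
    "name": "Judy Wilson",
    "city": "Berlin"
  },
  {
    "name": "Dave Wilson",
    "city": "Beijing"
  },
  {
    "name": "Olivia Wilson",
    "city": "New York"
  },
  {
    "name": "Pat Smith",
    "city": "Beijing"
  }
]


Counting 'city' values across 12 records:

  Beijing: 4 ####
  Paris: 2 ##
  Sydney: 2 ##
  Seoul: 1 #
  Toronto: 1 #
  Berlin: 1 #
  New York: 1 #

Most common: Beijing (4 times)

Beijing (4 times)


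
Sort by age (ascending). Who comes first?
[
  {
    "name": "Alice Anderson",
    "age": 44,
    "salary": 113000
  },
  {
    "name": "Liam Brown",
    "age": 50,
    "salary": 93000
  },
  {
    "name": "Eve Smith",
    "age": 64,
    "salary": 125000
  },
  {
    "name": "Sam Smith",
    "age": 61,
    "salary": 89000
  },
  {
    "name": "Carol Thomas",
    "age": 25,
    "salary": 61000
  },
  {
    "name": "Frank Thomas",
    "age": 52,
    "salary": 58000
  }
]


Sort by: age (ascending)

Sorted order:
  1. Carol Thomas (age = 25)
  2. Alice Anderson (age = 44)
  3. Liam Brown (age = 50)
  4. Frank Thomas (age = 52)
  5. Sam Smith (age = 61)
  6. Eve Smith (age = 64)

First: Carol Thomas

Carol Thomas


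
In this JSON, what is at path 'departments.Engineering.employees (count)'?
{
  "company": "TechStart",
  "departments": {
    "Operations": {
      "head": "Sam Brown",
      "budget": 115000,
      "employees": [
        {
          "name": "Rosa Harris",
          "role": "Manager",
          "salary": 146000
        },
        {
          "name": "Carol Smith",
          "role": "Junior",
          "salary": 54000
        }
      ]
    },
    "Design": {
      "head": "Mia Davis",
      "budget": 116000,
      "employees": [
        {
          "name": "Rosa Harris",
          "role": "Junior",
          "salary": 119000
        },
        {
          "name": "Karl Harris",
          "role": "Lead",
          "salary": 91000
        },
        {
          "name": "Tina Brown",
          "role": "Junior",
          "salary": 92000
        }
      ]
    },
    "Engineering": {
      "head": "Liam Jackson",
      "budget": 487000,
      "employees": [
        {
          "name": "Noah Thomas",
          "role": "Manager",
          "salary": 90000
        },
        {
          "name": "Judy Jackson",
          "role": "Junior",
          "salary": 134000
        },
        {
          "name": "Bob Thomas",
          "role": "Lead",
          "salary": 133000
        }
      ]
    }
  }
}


Path: departments.Engineering.employees (count)

Navigate:
  -> departments
  -> Engineering
  -> employees (array, length 3)

3


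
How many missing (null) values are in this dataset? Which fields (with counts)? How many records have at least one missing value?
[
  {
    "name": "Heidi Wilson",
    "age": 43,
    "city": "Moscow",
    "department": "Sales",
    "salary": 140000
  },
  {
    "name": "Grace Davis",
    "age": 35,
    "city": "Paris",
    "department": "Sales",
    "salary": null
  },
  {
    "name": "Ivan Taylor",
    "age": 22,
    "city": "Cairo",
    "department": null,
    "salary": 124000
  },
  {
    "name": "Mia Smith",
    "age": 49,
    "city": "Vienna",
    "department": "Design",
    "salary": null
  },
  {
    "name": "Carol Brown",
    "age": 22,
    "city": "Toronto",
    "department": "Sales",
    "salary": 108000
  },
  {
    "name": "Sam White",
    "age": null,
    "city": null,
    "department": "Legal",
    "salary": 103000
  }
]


Checking for missing (null) values in 6 records:

  Heidi Wilson: complete
  Grace Davis: salary
  Ivan Taylor: department
  Mia Smith: salary
  Carol Brown: complete
  Sam White: age, city

Per field:
  name: 0 missing
  age: 1 missing
  city: 1 missing
  department: 1 missing
  salary: 2 missing

Total missing values: 5
Records with any missing: 4

5 missing values (age: 1, city: 1, department: 1, salary: 2); 4 incomplete records


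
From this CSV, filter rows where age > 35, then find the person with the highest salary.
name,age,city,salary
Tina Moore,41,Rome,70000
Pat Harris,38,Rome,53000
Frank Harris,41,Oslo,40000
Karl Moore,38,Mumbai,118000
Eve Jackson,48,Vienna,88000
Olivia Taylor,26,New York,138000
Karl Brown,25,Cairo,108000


Filter: age > 35
Sort by: salary (descending)

Filtered records (5):
  Karl Moore, age 38, salary $118000
  Eve Jackson, age 48, salary $88000
  Tina Moore, age 41, salary $70000
  Pat Harris, age 38, salary $53000
  Frank Harris, age 41, salary $40000

Highest salary: Karl Moore ($118000)

Karl Moore


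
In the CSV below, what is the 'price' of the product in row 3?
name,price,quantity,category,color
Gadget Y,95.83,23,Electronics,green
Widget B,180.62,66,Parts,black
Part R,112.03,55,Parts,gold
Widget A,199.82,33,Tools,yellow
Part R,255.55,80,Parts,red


Query: Row 3 ('Part R'), column 'price'
Value: 112.03

112.03


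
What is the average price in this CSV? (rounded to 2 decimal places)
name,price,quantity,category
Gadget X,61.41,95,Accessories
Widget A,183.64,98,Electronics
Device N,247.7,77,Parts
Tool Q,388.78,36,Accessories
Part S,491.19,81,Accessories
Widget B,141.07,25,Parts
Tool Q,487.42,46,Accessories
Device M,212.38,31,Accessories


Computing average price:
Values: [61.41, 183.64, 247.7, 388.78, 491.19, 141.07, 487.42, 212.38]
Sum = 2213.59
Count = 8
Average = 2213.59/8 = 276.69875 exactly -> 276.70 (rounded half-up to 2 decimal places)

276.70


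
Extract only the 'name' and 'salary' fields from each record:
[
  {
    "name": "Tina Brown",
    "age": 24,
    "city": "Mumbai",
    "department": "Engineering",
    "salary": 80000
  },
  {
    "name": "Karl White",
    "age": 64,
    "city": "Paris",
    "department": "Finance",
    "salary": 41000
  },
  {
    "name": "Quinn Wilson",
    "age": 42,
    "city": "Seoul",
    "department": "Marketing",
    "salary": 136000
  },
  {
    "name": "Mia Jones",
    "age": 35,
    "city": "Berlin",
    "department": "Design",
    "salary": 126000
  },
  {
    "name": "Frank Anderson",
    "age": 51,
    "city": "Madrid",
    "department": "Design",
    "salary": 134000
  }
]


Original: 5 records with fields: name, age, city, department, salary
Keep: ['name', 'salary']
Drop: ['age', 'city', 'department']
Result: 5 records, 2 fields each

[
  {
    "name": "Tina Brown",
    "salary": 80000
  },
  {
    "name": "Karl White",
    "salary": 41000
  },
  {
    "name": "Quinn Wilson",
    "salary": 136000
  },
  {
    "name": "Mia Jones",
    "salary": 126000
  },
  {
    "name": "Frank Anderson",
    "salary": 134000
  }
]


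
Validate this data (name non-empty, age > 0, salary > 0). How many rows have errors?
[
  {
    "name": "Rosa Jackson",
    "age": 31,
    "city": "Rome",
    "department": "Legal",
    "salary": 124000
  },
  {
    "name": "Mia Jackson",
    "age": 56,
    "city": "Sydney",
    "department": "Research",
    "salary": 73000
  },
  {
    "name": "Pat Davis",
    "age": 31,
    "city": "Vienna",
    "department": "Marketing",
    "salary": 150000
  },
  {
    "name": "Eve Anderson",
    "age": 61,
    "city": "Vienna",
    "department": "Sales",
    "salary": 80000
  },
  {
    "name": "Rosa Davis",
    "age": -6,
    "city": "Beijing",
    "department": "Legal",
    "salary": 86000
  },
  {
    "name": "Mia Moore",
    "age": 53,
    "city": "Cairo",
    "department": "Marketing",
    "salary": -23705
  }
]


Validating 6 records:
Rules: name non-empty, age > 0, salary > 0

  Row 1 (Rosa Jackson): OK
  Row 2 (Mia Jackson): OK
  Row 3 (Pat Davis): OK
  Row 4 (Eve Anderson): OK
  Row 5 (Rosa Davis): negative age: -6
  Row 6 (Mia Moore): negative salary: -23705

Total errors: 2

2 errors


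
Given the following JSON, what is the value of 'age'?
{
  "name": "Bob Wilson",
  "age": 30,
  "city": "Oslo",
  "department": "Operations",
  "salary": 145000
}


Looking up field 'age'
Value: 30

30


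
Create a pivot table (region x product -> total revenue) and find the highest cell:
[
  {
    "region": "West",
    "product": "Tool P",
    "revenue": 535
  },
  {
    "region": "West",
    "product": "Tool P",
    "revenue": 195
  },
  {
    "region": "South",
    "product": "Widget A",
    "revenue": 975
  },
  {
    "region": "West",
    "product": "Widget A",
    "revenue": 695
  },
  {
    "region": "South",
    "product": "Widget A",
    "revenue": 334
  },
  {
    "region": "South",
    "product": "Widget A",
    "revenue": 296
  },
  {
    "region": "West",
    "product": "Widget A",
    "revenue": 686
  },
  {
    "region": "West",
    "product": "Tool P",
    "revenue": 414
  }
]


Pivot: region (rows) x product (columns) -> total revenue

     Tool P        Widget A    
South            0          1605  
West          1144          1381  

Highest: South / Widget A = $1605

South / Widget A = $1605


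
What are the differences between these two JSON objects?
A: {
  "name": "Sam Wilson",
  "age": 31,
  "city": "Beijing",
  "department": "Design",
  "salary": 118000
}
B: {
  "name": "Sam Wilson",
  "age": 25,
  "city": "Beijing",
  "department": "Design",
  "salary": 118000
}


Comparing each field (in key order):
  name: same
  age: DIFFERENT
  city: same
  department: same
  salary: same
Differences:
  age: 31 -> 25

1 field(s) changed

1 change: age


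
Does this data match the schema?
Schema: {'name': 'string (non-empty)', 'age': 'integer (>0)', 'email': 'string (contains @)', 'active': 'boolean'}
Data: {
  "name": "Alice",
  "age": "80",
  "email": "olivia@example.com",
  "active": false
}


Validating each field against schema:
  name: OK (non-empty string)
  age: FAIL ("80" is not an integer)
  email: OK (string with @)
  active: OK (boolean)

Result: INVALID (1 error: age)

INVALID (1 error: age)


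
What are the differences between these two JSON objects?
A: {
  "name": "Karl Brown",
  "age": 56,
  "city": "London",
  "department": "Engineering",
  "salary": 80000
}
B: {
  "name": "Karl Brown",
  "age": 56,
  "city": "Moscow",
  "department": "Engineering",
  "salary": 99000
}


Comparing each field (in key order):
  name: same
  age: same
  city: DIFFERENT
  department: same
  salary: DIFFERENT
Differences:
  city: London -> Moscow
  salary: 80000 -> 99000

2 field(s) changed

2 changes: city, salary


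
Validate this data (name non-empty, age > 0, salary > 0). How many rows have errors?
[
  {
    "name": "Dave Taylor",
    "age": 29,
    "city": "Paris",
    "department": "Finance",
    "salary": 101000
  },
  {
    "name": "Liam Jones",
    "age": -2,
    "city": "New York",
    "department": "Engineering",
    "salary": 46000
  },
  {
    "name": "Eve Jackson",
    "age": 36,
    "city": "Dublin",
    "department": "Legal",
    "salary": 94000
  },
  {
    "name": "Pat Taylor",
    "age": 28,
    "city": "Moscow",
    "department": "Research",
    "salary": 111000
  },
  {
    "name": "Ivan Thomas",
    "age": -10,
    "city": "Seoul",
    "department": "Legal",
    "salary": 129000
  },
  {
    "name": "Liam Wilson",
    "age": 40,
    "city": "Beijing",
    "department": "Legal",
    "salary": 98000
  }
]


Validating 6 records:
Rules: name non-empty, age > 0, salary > 0

  Row 1 (Dave Taylor): OK
  Row 2 (Liam Jones): negative age: -2
  Row 3 (Eve Jackson): OK
  Row 4 (Pat Taylor): OK
  Row 5 (Ivan Thomas): negative age: -10
  Row 6 (Liam Wilson): OK

Total errors: 2

2 errors
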